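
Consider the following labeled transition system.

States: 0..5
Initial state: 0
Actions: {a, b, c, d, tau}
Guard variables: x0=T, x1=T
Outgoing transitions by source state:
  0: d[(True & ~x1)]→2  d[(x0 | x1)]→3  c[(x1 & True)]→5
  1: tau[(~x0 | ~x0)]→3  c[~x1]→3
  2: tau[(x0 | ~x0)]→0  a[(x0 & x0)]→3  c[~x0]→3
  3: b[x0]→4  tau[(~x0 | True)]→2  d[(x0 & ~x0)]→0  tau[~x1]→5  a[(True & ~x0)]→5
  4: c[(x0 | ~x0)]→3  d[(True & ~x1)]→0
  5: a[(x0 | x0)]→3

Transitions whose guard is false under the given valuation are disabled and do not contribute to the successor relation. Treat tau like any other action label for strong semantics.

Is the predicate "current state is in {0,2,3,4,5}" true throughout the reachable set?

Answer: INVARIANT HOLDS

Trace:
Inv-set: {0,2,3,4,5}
R = {0,2,3,4,5}
  0: ✓
  2: ✓
  3: ✓
  4: ✓
  5: ✓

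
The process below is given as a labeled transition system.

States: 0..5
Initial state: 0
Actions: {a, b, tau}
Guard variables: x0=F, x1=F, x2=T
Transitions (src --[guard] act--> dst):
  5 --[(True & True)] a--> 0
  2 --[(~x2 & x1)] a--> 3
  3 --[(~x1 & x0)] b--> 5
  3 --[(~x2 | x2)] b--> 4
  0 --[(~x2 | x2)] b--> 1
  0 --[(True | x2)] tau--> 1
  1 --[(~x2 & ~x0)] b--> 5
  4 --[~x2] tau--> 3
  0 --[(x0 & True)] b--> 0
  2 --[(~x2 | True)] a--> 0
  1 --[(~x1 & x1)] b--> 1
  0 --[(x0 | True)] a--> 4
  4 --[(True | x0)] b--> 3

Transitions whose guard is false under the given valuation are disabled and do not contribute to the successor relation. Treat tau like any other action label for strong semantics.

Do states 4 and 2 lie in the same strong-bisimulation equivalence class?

Answer: NOT BISIMILAR

Analysis:
Bisimulation quotient by refinement:
  P[0] = {{0,1,2,3,4,5}}
  P[1] = {{0},{1},{2,5},{3,4}}
4 equivalence class(es) (converged in 2)
4∈{3,4}, 2∈{2,5}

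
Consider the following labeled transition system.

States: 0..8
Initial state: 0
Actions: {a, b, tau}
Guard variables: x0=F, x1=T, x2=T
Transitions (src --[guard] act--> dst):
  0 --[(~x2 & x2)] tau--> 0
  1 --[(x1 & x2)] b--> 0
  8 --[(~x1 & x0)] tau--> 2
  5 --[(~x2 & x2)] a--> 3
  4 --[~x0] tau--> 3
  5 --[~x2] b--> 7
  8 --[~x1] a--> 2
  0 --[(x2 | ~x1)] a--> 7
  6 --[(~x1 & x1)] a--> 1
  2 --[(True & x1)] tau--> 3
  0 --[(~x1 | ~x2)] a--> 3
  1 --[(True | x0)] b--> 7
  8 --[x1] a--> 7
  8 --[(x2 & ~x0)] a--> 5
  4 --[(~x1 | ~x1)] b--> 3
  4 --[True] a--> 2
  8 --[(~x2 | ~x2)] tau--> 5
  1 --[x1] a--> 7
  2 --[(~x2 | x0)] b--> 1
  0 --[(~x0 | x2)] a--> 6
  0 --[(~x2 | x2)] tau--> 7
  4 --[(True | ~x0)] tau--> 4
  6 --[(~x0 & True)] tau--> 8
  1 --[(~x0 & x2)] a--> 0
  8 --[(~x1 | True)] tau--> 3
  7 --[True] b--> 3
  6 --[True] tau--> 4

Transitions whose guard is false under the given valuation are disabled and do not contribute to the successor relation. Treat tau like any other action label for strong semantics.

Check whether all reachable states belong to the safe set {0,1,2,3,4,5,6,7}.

Answer: INVARIANT VIOLATED at state 8

Working:
Safe = {0,1,2,3,4,5,6,7}
R = {0,2,3,4,5,6,7,8}
  0: ✓
  2: ✓
  3: ✓
  4: ✓
  5: ✓
  6: ✓
  7: ✓
  8: VIOLATES
counterexample path to 8: a·tau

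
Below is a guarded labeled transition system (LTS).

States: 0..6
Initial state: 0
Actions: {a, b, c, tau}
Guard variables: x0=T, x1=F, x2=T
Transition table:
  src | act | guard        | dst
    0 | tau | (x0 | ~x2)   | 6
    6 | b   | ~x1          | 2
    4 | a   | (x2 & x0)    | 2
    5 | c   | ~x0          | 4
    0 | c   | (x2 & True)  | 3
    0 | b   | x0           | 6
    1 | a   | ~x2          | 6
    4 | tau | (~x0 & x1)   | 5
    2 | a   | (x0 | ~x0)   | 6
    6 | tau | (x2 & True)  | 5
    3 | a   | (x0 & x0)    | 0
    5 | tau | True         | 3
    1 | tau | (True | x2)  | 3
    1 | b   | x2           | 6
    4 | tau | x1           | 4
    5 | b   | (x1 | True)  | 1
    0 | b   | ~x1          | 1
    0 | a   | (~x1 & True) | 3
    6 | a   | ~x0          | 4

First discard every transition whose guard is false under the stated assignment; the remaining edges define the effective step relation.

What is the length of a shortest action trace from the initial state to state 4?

Layered search for 4:
  L0 = {0}
  L1 = {1,3,6}
  L2 = {2,5}
4 never appears.

Answer: UNREACHABLE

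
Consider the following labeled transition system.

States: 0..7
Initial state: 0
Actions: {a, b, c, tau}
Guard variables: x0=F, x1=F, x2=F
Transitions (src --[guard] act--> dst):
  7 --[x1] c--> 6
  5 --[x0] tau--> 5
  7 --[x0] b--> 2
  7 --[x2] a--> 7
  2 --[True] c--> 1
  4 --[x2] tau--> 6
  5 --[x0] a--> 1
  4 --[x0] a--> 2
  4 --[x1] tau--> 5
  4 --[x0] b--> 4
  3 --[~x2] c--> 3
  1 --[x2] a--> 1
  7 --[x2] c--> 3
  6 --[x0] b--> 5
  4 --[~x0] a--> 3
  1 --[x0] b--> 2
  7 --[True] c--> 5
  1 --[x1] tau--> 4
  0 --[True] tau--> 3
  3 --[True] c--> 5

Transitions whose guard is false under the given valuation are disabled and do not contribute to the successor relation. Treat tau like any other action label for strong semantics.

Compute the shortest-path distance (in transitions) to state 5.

BFS to 5:
  Layer 0: {0}
  Layer 1: {3}
  Layer 2: {5}
first hit 5 at d=2 via tau·c

Answer: 2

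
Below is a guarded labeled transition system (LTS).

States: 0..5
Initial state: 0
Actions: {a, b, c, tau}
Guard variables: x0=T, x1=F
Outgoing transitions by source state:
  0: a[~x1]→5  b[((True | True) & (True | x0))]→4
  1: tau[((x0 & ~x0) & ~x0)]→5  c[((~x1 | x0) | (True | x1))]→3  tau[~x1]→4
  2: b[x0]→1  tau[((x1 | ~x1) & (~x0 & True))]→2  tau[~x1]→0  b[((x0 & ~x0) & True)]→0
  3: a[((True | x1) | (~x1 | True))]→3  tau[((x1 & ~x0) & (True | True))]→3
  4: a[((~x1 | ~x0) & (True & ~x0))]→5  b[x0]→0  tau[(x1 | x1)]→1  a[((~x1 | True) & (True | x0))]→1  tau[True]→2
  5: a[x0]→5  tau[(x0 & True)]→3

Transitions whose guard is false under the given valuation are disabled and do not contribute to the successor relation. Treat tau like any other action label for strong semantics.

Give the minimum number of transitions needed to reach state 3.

Breadth-first toward 3:
  Layer 0: {0}
  Layer 1: {4,5}
  Layer 2: {1,2,3}
first hit 3 at d=2 via a·tau

Answer: 2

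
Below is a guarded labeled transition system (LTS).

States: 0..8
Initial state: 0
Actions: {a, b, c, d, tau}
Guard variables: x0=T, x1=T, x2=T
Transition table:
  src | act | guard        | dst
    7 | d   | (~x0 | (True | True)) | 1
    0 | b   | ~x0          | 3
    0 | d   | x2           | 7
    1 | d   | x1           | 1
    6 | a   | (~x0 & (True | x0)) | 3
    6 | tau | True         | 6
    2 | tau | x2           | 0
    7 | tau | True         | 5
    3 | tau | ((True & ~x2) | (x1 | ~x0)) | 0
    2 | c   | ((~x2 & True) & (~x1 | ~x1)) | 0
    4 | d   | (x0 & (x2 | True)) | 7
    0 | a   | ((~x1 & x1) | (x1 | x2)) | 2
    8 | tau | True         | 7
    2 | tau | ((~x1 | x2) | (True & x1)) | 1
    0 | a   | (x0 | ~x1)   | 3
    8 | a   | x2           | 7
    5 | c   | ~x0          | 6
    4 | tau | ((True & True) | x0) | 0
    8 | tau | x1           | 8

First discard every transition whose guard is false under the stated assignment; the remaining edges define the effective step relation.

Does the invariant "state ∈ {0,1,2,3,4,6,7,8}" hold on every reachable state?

Answer: INVARIANT VIOLATED at state 5

Trace:
Safe = {0,1,2,3,4,6,7,8}
Reach set: {0,1,2,3,5,7}
  0: ✓
  1: ✓
  2: ✓
  3: ✓
  5: VIOLATES
  7: ✓
reach 5 via d·tau — violates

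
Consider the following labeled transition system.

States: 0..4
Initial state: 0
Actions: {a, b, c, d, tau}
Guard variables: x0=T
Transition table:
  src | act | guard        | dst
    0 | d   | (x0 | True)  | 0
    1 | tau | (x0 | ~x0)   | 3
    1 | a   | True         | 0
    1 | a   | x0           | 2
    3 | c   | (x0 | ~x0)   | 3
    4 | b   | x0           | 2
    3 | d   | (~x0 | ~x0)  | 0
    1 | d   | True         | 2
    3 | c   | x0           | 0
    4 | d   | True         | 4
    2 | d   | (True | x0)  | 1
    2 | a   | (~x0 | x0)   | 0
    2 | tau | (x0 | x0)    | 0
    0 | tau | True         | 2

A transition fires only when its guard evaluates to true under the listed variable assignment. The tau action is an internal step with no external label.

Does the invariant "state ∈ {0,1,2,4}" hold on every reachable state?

Answer: INVARIANT VIOLATED at state 3

Analysis:
Allowed set {0,1,2,4}
R = {0,1,2,3}
  0: ok
  1: ok
  2: ok
  3: VIOLATES
counterexample path to 3: tau·d·tau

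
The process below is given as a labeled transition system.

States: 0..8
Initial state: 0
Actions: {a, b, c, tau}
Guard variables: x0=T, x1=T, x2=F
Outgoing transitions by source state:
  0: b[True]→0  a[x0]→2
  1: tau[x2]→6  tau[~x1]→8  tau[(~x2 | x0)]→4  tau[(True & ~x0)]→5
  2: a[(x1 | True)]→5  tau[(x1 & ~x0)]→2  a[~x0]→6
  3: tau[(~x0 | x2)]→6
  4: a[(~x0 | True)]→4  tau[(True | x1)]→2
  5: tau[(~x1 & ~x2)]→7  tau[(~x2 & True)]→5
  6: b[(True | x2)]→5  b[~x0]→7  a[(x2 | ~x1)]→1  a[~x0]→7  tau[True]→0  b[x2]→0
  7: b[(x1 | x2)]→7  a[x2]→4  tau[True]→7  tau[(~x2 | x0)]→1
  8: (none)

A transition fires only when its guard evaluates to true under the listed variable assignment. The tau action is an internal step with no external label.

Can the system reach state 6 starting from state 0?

Answer: UNREACHABLE

Analysis:
12 transition(s) survive guard evaluation.
L0 = {0}
L1 = {2}  total {0,2}
L2 = {5}  total {0,2,5}
R = {0,2,5}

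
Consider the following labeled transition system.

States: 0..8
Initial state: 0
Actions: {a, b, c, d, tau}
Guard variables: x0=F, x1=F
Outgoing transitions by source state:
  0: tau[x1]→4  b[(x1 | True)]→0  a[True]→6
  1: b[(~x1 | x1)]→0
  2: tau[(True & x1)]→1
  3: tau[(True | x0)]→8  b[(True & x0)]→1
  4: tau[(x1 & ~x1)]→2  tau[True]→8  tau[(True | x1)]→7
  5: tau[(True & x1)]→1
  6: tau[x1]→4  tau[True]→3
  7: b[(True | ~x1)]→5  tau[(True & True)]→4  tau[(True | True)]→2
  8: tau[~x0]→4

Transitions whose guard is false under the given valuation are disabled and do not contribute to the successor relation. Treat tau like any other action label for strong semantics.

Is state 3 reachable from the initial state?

Answer: REACHABLE

Trace:
Guard filter leaves 11 enabled edge(s).
Layer 0: {0}
Layer 1: {6}  now seen {0,6}
Layer 2: {3}  now seen {0,3,6}
Layer 3: {8}  now seen {0,3,6,8}
Layer 4: {4}  now seen {0,3,4,6,8}
Layer 5: {7}  now seen {0,3,4,6,7,8}
Layer 6: {2,5}  now seen {0,2,3,4,5,6,7,8}
Reachable = {0,2,3,4,5,6,7,8}
witness 3: a·tau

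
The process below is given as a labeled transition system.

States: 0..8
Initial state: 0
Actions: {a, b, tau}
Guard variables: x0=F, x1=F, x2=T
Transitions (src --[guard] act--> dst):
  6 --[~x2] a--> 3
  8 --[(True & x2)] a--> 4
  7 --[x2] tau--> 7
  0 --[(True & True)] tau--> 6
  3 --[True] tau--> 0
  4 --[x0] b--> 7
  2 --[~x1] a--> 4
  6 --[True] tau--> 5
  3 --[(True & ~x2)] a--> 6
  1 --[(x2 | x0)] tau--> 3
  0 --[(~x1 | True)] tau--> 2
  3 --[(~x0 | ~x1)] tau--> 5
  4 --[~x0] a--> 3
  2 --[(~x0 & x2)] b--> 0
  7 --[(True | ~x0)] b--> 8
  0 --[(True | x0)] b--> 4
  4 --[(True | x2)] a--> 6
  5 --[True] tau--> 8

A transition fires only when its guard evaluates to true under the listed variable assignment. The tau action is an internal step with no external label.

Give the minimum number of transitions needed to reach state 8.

Layered search for 8:
  depth 0: {0}
  depth 1: {2,4,6}
  depth 2: {3,5}
  depth 3: {8}
8 enters at depth 3; path tau·tau·tau

Answer: 3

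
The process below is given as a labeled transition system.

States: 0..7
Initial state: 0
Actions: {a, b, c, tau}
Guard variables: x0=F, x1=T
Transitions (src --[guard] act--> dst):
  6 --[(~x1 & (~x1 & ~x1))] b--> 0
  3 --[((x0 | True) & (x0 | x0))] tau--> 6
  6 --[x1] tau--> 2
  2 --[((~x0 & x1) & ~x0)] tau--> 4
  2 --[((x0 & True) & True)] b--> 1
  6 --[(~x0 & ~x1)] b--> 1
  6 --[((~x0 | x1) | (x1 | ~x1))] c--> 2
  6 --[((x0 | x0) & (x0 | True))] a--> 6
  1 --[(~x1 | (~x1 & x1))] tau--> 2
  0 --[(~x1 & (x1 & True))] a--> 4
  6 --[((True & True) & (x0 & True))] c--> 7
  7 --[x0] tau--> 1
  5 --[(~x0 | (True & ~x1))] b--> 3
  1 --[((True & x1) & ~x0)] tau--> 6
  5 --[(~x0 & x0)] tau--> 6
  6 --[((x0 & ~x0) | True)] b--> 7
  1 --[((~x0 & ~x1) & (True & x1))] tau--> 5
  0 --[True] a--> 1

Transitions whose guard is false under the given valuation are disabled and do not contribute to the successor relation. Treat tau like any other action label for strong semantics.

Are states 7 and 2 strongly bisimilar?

Bisimulation quotient by refinement:
  π0 = {{0,1,2,3,4,5,6,7}}
  π1 = {{0},{1,2},{3,4,7},{5},{6}}
  π2 = {{0},{1},{2},{3,4,7},{5},{6}}
Fixed point at round 3; 6 class(es).
class of 7: {3,4,7}; class of 2: {2}

Answer: NOT BISIMILAR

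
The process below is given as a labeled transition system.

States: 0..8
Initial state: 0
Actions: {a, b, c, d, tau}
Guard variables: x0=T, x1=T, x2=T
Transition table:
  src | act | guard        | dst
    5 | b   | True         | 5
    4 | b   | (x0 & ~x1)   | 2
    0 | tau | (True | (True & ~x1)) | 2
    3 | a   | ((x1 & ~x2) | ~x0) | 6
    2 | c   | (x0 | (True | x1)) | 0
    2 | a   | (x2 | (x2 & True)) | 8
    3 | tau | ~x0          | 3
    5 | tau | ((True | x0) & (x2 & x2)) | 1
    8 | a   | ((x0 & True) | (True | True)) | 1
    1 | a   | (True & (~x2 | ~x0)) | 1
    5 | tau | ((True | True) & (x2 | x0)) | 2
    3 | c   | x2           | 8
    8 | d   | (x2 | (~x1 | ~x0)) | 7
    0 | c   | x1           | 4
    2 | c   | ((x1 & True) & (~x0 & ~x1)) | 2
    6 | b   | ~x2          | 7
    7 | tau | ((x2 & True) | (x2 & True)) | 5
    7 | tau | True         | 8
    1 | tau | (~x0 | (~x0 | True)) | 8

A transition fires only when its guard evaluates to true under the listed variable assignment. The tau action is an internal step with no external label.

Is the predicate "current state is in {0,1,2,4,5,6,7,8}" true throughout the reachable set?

Answer: INVARIANT HOLDS

Working:
Inv-set: {0,1,2,4,5,6,7,8}
Reach set: {0,1,2,4,5,7,8}
  0: safe
  1: safe
  2: safe
  4: safe
  5: safe
  7: safe
  8: safe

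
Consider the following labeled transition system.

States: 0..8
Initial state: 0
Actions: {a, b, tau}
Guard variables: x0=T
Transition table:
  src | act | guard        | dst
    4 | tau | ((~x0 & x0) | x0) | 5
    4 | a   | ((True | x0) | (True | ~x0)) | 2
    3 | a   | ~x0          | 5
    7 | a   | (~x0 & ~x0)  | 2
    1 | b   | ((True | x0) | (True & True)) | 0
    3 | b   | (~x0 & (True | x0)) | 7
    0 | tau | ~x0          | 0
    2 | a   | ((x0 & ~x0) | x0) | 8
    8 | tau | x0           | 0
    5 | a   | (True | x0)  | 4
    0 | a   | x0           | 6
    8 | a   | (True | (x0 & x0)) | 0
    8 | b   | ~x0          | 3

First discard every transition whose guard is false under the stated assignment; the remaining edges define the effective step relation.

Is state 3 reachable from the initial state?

Answer: UNREACHABLE

Trace:
Guard filter leaves 8 enabled edge(s).
L0 = {0}
L1 = {6}  cumulative {0,6}
Reach set: {0,6}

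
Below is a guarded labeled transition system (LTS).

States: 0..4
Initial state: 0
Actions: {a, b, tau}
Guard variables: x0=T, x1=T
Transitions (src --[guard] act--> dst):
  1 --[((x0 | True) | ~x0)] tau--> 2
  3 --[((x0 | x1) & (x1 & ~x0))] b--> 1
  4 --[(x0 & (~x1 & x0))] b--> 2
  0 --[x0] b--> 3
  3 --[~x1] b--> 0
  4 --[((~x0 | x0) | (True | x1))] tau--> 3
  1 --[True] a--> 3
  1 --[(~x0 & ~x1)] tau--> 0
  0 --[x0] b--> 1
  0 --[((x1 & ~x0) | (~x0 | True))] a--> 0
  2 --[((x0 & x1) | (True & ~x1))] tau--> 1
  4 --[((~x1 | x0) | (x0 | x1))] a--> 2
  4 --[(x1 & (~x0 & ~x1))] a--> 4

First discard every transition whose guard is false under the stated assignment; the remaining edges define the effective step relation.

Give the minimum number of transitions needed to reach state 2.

Layered search for 2:
  depth 0: {0}
  depth 1: {1,3}
  depth 2: {2}
first hit 2 at d=2 via b·tau

Answer: 2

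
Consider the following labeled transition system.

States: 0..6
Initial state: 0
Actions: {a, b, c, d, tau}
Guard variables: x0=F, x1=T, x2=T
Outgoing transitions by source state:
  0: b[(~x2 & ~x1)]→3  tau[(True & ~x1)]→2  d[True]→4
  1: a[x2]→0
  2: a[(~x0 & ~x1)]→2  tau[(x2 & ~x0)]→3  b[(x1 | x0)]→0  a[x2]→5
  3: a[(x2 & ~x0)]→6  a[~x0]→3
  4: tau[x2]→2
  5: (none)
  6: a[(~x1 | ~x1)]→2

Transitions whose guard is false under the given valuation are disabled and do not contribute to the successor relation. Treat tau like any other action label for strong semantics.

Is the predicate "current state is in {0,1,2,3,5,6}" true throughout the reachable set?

Answer: INVARIANT VIOLATED at state 4

Working:
Inv-set: {0,1,2,3,5,6}
Reachable = {0,2,3,4,5,6}
  0: safe
  2: safe
  3: safe
  4: ✗ unsafe
  5: safe
  6: safe
reach 4 via d — violates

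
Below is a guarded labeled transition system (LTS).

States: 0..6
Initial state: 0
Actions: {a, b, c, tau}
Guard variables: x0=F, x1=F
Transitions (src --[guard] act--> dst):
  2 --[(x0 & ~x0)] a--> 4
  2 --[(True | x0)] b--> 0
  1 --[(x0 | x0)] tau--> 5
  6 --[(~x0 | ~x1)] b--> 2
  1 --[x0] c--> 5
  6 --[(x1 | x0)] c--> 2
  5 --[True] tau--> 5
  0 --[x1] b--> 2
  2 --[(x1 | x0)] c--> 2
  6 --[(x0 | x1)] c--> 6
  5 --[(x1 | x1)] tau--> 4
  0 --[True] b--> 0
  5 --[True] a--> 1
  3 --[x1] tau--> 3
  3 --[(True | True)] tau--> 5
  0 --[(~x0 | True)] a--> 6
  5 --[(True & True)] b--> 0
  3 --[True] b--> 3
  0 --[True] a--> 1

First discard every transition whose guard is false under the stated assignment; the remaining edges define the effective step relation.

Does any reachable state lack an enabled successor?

R = {0,1,2,6}
  0: a→1  a→6  b→0  [3 out]
  1: ∅  [no exit]
  2: b→0  [1 out]
  6: b→2  [1 out]
witness 1: a

Answer: DEADLOCK at state 1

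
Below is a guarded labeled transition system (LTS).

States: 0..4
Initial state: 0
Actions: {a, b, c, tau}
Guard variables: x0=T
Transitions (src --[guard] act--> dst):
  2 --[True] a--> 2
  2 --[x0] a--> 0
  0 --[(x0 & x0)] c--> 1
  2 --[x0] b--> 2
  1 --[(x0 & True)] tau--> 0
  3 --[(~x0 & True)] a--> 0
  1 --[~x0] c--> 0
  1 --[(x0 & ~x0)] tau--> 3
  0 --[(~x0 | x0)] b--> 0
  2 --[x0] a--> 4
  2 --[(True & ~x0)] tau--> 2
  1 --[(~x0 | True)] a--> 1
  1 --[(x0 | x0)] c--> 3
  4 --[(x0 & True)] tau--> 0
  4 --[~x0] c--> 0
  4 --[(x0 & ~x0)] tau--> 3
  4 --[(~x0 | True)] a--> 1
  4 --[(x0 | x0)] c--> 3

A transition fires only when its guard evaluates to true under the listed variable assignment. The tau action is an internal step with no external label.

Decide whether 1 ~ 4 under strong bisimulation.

Answer: BISIMILAR

Analysis:
Refine partition for ~:
  round 0: {{0,1,2,3,4}}
  round 1: {{0},{1,4},{2},{3}}
4 equivalence class(es) (converged in 2)
[1]={1,4}  [4]={1,4}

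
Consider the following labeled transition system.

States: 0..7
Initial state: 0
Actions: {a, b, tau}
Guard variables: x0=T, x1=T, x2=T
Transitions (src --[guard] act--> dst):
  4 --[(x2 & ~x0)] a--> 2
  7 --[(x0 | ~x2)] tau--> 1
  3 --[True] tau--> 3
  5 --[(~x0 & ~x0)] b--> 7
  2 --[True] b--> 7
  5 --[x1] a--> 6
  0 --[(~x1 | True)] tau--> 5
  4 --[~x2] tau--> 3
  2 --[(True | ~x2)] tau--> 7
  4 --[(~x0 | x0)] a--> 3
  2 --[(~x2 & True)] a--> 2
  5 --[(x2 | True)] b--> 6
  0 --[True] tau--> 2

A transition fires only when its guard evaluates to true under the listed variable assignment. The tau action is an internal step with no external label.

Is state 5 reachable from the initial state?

Answer: REACHABLE

Trace:
After dropping false guards: 9 live edges.
Layer 0: {0}
Layer 1: {2,5}  cumulative {0,2,5}
Layer 2: {6,7}  cumulative {0,2,5,6,7}
Layer 3: {1}  cumulative {0,1,2,5,6,7}
Reach set: {0,1,2,5,6,7}
witness 5: tau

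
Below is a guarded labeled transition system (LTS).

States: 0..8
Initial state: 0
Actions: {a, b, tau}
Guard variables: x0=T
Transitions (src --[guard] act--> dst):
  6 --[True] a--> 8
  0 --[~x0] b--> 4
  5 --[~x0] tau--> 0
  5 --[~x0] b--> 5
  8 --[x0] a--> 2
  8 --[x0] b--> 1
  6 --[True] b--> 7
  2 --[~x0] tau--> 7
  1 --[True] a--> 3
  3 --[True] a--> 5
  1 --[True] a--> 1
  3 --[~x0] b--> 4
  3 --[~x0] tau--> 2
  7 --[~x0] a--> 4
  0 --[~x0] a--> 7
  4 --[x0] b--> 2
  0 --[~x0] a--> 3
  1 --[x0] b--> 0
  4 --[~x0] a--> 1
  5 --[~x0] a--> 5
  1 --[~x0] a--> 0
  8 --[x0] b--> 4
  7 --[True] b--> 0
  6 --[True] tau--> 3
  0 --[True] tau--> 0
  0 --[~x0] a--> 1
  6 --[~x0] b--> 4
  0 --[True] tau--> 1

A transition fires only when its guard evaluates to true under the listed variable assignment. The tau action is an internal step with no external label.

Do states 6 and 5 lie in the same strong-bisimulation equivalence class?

Refine partition for ~:
  round 0: {{0,1,2,3,4,5,6,7,8}}
  round 1: {{0},{1,8},{2,5},{3},{4,7},{6}}
  round 2: {{0},{1},{2,5},{3},{4},{6},{7},{8}}
Fixed point at round 3; 8 class(es).
class of 6: {6}; class of 5: {2,5}

Answer: NOT BISIMILAR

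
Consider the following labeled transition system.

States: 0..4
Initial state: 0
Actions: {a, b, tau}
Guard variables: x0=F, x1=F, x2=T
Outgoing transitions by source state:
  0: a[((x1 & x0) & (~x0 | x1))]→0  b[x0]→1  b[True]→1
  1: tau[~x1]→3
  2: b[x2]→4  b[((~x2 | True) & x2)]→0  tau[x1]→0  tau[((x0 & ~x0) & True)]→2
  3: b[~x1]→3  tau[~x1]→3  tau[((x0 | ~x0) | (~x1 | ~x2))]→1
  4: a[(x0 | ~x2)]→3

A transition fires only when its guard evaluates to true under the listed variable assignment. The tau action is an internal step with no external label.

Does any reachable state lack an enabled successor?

Reach set: {0,1,3}
  0: b→1  [1 out]
  1: tau→3  [1 out]
  3: b→3  tau→1  tau→3  [3 out]

Answer: DEADLOCK-FREE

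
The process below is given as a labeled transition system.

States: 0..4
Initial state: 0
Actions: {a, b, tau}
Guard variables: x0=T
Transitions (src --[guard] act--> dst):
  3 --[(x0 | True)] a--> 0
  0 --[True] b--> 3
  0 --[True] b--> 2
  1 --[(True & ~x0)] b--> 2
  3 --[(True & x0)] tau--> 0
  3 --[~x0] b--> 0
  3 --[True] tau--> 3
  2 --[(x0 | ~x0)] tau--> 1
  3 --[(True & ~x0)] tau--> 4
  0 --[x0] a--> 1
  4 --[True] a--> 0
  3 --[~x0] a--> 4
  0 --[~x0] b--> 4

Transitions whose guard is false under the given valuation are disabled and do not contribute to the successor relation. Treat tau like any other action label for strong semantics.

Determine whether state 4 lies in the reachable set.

Answer: UNREACHABLE

Analysis:
After dropping false guards: 8 live edges.
depth 0: {0}
depth 1: {1,2,3}  cumulative {0,1,2,3}
Reach set: {0,1,2,3}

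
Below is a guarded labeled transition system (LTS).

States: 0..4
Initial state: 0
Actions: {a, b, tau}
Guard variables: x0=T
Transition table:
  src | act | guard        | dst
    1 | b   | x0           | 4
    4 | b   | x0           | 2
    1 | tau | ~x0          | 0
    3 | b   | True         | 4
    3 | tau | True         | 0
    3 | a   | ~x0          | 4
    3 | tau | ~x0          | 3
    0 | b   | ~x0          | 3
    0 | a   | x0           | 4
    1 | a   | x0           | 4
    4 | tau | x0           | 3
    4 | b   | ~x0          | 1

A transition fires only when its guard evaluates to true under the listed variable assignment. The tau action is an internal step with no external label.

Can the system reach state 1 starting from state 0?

7 transition(s) survive guard evaluation.
L0 = {0}
L1 = {4}  total {0,4}
L2 = {2,3}  total {0,2,3,4}
Reach set: {0,2,3,4}

Answer: UNREACHABLE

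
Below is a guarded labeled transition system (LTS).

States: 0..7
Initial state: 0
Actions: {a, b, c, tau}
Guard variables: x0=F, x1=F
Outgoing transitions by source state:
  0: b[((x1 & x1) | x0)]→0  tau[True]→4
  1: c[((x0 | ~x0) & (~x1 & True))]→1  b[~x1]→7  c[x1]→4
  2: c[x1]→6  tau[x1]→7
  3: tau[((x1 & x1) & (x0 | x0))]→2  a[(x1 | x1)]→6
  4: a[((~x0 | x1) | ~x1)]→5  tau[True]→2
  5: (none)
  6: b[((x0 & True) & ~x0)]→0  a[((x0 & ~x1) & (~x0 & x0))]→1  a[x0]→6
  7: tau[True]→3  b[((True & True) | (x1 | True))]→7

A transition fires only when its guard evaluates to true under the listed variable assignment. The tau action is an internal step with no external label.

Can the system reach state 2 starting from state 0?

Answer: REACHABLE

Trace:
Guard filter leaves 7 enabled edge(s).
L0 = {0}
L1 = {4}  now seen {0,4}
L2 = {2,5}  now seen {0,2,4,5}
Reach set: {0,2,4,5}
witness 2: tau·tau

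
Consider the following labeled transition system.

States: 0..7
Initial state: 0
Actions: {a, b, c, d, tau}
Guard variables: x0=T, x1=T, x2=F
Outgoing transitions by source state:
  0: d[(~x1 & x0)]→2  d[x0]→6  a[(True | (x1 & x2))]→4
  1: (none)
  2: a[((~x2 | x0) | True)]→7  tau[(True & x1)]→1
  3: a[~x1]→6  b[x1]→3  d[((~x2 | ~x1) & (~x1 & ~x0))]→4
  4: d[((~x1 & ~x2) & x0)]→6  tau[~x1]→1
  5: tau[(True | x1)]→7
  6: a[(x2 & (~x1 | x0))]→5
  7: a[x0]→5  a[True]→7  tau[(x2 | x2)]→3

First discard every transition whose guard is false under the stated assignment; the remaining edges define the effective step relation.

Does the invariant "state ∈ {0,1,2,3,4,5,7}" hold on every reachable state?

Inv-set: {0,1,2,3,4,5,7}
Reachable = {0,4,6}
  0: ok
  4: ok
  6: VIOLATES
witness against invariant: d → 6

Answer: INVARIANT VIOLATED at state 6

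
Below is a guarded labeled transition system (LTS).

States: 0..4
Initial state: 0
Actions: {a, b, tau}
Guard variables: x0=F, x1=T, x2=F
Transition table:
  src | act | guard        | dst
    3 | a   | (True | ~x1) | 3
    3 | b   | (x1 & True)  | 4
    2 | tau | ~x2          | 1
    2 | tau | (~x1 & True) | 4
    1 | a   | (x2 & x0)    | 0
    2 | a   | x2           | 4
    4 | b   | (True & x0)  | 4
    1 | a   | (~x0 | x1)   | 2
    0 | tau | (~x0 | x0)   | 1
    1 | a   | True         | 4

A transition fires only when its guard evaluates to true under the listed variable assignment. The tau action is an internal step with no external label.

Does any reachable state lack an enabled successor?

Answer: DEADLOCK at state 4

Working:
Reachable = {0,1,2,4}
  0: tau→1  [deg 1]
  1: a→2  a→4  [deg 2]
  2: tau→1  [deg 1]
  4: ∅  [deadlock]
witness 4: tau·a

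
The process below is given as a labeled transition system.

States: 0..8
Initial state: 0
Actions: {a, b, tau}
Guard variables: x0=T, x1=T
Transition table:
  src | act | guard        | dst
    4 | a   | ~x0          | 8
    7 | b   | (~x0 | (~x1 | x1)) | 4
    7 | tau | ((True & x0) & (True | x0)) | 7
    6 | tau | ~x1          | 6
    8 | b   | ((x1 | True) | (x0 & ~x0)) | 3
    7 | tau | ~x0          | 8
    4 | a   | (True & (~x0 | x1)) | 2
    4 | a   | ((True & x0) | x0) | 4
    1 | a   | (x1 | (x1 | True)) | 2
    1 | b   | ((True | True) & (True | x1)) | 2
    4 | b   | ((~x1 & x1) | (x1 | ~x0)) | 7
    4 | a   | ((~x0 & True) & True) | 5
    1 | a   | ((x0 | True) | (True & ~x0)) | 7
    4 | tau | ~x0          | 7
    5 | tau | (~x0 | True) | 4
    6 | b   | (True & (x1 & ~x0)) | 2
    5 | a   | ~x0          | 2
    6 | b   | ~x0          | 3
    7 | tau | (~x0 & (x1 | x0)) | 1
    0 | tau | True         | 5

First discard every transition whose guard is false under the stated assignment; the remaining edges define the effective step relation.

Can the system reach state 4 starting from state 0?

Answer: REACHABLE

Analysis:
Guard filter leaves 11 enabled edge(s).
Layer 0: {0}
Layer 1: {5}  cumulative {0,5}
Layer 2: {4}  cumulative {0,4,5}
Layer 3: {2,7}  cumulative {0,2,4,5,7}
Reachable = {0,2,4,5,7}
Path to 4: tau·tau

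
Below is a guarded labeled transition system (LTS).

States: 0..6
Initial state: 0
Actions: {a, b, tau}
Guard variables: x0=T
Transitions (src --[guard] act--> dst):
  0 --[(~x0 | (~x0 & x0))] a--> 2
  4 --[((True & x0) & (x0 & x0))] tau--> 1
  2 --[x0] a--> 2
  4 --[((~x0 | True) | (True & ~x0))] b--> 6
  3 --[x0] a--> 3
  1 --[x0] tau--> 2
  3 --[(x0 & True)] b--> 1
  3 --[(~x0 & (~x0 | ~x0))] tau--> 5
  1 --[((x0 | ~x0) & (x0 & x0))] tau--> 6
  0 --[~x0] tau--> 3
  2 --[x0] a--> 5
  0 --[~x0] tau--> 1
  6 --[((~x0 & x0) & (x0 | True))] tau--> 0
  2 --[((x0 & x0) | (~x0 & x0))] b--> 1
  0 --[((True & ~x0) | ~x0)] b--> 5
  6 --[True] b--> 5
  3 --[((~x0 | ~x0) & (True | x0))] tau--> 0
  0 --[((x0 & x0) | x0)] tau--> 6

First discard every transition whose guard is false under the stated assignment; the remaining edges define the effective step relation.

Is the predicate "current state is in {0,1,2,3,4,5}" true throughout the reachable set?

Answer: INVARIANT VIOLATED at state 6

Trace:
Safe = {0,1,2,3,4,5}
Reach set: {0,5,6}
  0: ✓
  5: ✓
  6: ✗ unsafe
reach 6 via tau — violates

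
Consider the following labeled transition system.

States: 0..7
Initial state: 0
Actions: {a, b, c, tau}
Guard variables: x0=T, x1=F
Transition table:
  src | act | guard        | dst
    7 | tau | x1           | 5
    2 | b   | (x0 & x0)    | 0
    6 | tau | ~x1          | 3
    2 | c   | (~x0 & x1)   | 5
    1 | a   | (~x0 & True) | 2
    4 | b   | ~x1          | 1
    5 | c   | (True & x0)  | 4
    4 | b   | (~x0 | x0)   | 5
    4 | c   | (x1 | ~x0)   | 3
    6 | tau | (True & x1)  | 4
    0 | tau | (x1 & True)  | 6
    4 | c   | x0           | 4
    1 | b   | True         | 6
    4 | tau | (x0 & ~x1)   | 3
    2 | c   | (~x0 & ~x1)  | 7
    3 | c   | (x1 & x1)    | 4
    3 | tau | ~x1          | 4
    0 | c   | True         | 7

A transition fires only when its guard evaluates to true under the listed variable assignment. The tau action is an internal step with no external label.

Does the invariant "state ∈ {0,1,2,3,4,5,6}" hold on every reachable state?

Answer: INVARIANT VIOLATED at state 7

Trace:
Inv-set: {0,1,2,3,4,5,6}
Reachable = {0,7}
  0: safe
  7: outside
witness against invariant: c → 7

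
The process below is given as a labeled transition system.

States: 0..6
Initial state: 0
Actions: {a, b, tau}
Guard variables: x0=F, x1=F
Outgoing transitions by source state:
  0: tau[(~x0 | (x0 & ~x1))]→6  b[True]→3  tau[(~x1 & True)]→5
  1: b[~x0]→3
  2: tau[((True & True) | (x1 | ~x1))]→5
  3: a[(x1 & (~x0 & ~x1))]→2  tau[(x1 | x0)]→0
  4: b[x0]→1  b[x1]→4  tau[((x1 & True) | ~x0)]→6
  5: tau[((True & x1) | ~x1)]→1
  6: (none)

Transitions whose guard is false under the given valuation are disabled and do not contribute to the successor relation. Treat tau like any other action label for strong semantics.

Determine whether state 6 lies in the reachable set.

After dropping false guards: 7 live edges.
L0 = {0}
L1 = {3,5,6}  total {0,3,5,6}
L2 = {1}  total {0,1,3,5,6}
Reach set: {0,1,3,5,6}
witness 6: tau

Answer: REACHABLE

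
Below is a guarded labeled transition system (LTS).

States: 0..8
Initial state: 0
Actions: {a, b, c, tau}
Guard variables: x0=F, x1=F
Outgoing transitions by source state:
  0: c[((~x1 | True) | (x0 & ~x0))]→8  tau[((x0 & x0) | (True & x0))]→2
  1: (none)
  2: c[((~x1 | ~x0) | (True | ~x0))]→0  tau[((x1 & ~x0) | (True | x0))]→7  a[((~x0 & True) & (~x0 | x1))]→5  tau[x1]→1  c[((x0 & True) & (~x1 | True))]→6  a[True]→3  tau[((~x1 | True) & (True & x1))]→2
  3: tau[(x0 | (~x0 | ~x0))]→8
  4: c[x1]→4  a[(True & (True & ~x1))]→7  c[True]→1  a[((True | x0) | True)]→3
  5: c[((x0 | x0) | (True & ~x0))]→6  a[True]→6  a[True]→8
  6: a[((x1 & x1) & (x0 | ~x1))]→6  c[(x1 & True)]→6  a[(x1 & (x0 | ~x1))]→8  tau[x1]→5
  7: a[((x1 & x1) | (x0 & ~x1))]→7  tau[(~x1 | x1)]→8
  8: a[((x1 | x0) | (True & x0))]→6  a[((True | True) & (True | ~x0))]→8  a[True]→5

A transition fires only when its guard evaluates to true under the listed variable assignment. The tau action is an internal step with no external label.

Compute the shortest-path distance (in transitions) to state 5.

Answer: 2

Working:
BFS to 5:
  Layer 0: {0}
  Layer 1: {8}
  Layer 2: {5}
depth(5)=2, e.g. c·a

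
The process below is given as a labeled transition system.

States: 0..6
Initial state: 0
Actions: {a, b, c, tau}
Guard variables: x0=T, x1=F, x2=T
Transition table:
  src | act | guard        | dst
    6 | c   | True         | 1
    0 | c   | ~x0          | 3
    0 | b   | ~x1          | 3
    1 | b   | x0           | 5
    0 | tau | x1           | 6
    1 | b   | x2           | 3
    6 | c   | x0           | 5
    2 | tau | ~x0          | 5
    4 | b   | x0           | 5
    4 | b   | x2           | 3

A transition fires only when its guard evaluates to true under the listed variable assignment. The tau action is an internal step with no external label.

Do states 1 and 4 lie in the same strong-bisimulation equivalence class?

Answer: BISIMILAR

Working:
Refine partition for ~:
  P[0] = {{0,1,2,3,4,5,6}}
  P[1] = {{0,1,4},{2,3,5},{6}}
3 equivalence class(es) (converged in 2)
class of 1: {0,1,4}; class of 4: {0,1,4}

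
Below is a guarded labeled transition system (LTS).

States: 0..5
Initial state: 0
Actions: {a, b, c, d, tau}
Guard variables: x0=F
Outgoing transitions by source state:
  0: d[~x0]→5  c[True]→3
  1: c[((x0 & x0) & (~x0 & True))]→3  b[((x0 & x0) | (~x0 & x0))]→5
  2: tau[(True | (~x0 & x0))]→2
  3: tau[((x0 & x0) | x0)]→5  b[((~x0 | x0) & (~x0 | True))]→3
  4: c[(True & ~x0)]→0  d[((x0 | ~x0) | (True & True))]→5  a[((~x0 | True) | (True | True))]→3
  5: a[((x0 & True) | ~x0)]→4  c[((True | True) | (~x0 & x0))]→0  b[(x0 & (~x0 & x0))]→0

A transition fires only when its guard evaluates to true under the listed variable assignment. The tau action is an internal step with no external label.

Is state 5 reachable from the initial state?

Answer: REACHABLE

Working:
After dropping false guards: 9 live edges.
Layer 0: {0}
Layer 1: {3,5}  now seen {0,3,5}
Layer 2: {4}  now seen {0,3,4,5}
Reachable = {0,3,4,5}
trace reaching 5: d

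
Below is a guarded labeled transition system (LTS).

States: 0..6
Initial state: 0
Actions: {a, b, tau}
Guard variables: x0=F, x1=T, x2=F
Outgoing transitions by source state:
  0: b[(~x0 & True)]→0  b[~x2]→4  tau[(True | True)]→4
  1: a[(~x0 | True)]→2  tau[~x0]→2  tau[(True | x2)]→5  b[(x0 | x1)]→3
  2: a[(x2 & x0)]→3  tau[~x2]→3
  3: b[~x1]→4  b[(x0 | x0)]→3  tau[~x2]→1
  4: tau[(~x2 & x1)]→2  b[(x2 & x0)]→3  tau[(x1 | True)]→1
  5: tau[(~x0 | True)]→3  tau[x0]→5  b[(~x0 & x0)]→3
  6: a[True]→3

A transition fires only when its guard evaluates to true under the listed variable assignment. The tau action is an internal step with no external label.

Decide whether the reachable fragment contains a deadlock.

Answer: DEADLOCK-FREE

Working:
Reachable = {0,1,2,3,4,5}
  0: b→0  b→4  tau→4  [deg 3]
  1: a→2  b→3  tau→2  tau→5  [deg 4]
  2: tau→3  [deg 1]
  3: tau→1  [deg 1]
  4: tau→1  tau→2  [deg 2]
  5: tau→3  [deg 1]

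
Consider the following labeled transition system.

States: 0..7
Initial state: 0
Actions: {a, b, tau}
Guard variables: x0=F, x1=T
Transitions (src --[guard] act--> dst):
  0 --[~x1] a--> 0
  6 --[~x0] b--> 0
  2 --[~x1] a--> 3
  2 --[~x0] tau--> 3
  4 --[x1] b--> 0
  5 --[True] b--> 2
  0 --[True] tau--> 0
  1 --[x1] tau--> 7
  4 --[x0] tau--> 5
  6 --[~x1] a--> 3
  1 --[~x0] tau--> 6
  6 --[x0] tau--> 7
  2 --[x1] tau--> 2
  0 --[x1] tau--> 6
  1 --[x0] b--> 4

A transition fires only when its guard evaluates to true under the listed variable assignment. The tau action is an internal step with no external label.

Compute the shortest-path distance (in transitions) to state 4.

Breadth-first toward 4:
  L0 = {0}
  L1 = {6}
4 never appears.

Answer: UNREACHABLE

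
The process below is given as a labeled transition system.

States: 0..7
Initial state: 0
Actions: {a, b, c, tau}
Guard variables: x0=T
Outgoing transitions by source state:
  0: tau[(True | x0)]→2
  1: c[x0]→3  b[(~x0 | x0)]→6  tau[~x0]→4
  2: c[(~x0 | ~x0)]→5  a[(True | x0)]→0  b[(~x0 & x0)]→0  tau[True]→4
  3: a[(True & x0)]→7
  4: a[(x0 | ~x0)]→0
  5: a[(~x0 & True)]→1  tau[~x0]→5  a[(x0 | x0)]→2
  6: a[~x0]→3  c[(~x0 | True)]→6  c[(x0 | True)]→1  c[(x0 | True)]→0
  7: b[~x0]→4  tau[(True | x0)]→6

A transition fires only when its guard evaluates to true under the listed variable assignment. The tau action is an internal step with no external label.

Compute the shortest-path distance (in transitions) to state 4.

Answer: 2

Trace:
BFS to 4:
  L0 = {0}
  L1 = {2}
  L2 = {4}
first hit 4 at d=2 via tau·tau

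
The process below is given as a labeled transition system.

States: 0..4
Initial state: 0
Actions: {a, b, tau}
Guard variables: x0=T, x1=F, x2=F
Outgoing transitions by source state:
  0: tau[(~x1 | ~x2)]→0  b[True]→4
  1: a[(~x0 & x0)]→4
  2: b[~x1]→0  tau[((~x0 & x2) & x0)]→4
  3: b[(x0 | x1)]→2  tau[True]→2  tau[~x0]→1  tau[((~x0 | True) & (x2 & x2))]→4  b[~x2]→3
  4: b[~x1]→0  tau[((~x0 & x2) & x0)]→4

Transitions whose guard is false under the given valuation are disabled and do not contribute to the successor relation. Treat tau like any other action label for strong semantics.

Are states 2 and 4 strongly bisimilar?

Compute ~ classes (split until stable):
  round 0: {{0,1,2,3,4}}
  round 1: {{0,3},{1},{2,4}}
  round 2: {{0},{1},{2,4},{3}}
4 equivalence class(es) (converged in 3)
[2]={2,4}  [4]={2,4}

Answer: BISIMILAR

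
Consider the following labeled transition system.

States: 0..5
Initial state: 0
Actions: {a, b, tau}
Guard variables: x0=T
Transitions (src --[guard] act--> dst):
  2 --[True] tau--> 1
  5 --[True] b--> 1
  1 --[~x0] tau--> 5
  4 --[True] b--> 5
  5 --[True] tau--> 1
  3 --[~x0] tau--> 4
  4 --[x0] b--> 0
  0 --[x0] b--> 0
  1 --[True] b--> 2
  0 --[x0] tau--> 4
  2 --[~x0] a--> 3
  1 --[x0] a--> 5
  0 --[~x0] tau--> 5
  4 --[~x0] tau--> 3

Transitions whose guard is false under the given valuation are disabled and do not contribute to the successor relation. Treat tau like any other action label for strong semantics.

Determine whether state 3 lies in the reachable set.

Answer: UNREACHABLE

Trace:
After dropping false guards: 9 live edges.
L0 = {0}
L1 = {4}  now seen {0,4}
L2 = {5}  now seen {0,4,5}
L3 = {1}  now seen {0,1,4,5}
L4 = {2}  now seen {0,1,2,4,5}
Reachable = {0,1,2,4,5}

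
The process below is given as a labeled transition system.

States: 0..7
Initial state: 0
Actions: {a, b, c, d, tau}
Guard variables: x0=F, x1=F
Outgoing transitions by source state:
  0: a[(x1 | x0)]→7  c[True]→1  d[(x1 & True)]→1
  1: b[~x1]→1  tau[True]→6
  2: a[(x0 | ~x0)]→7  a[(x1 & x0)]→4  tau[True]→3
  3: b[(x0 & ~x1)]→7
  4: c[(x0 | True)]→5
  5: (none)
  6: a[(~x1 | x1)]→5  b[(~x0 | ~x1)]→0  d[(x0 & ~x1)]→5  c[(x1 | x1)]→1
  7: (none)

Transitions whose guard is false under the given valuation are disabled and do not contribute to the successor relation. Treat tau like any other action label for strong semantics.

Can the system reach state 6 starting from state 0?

Guard filter leaves 8 enabled edge(s).
L0 = {0}
L1 = {1}  now seen {0,1}
L2 = {6}  now seen {0,1,6}
L3 = {5}  now seen {0,1,5,6}
R = {0,1,5,6}
witness 6: c·tau

Answer: REACHABLE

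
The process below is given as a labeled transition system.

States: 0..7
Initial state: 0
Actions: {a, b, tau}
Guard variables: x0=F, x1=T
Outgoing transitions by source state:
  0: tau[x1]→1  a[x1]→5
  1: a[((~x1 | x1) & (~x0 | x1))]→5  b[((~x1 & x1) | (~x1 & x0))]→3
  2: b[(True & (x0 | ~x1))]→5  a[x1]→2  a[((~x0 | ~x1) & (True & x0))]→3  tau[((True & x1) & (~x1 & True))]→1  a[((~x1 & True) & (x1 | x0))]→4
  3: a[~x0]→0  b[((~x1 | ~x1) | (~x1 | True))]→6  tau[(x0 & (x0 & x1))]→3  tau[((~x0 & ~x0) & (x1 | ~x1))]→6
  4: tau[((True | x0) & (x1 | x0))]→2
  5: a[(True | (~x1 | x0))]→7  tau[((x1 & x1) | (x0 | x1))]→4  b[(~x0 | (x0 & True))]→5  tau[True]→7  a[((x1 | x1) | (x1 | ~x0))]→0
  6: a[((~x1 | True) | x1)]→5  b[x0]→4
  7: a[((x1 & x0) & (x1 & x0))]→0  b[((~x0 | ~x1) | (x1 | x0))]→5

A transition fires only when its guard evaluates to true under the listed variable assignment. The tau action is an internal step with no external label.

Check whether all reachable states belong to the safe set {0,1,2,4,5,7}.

Safe = {0,1,2,4,5,7}
R = {0,1,2,4,5,7}
  0: safe
  1: safe
  2: safe
  4: safe
  5: safe
  7: safe

Answer: INVARIANT HOLDS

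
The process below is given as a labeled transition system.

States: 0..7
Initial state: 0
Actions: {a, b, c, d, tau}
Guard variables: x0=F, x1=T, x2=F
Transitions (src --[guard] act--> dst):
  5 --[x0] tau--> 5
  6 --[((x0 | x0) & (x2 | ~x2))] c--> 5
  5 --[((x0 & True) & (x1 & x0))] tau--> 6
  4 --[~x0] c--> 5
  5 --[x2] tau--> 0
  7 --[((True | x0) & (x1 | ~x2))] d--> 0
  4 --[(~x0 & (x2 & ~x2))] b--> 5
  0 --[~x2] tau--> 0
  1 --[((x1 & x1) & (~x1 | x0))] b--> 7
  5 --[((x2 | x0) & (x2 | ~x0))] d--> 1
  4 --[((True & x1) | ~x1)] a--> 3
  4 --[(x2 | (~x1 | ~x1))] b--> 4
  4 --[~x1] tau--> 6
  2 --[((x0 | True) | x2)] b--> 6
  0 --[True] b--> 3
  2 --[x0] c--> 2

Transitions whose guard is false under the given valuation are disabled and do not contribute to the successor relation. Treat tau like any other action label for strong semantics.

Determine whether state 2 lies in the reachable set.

Answer: UNREACHABLE

Working:
6 transition(s) survive guard evaluation.
L0 = {0}
L1 = {3}  total {0,3}
R = {0,3}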